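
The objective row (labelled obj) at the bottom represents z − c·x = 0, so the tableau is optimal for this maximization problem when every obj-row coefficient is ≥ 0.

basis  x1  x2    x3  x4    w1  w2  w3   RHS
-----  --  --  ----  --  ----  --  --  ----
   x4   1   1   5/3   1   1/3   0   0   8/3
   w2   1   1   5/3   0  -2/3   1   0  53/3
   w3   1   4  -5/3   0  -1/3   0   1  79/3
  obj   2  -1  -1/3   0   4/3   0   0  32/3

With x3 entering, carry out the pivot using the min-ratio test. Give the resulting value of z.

56/5

Ratio test on column x3 — row 1: (8/3)/(5/3) = 8/5; row 2: (53/3)/(5/3) = 53/5; row 3: entry -5/3 ≤ 0. Minimum is 8/5 at row 1 (x4 leaves); pivot element 5/3.
Pivot on row 1; the obj-row RHS becomes 32/3 − (-1/3)·(8/5) = 56/5.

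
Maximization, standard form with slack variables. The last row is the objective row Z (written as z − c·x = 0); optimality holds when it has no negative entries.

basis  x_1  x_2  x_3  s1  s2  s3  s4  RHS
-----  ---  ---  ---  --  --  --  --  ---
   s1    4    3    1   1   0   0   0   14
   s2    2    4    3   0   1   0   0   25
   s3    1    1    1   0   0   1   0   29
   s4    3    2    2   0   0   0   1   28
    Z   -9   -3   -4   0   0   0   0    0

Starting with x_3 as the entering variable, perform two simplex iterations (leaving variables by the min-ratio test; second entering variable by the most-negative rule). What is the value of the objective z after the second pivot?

441/10

Ratio test on column x_3 — row 1: 14/1 = 14; row 2: 25/3 = 25/3; row 3: 29/1 = 29; row 4: 28/2 = 14. Minimum is 25/3 at row 2 (s2 leaves); pivot element 3.
Pivot on row 2; the Z-row RHS becomes 0 − (-4)·(25/3) = 100/3.
Next entering variable (most negative Z-row entry -19/3): x_1.
Ratio test on column x_1 — row 1: (17/3)/(10/3) = 17/10; row 2: (25/3)/(2/3) = 25/2; row 3: (62/3)/(1/3) = 62; row 4: (34/3)/(5/3) = 34/5. Minimum is 17/10 at row 1 (s1 leaves); pivot element 10/3.
After the second pivot the Z-row RHS is 100/3 − (-19/3)·(17/10) = 441/10.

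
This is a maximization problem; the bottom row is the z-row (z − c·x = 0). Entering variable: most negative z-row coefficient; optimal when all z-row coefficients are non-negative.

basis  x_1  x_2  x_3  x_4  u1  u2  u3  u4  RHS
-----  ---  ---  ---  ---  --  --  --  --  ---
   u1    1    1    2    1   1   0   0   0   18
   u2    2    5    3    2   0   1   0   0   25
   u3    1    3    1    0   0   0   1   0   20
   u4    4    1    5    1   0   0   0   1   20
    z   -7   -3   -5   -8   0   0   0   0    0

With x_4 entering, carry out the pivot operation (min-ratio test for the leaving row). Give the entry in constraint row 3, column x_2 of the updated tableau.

Ratio test on column x_4 — row 1: 18/1 = 18; row 2: 25/2 = 25/2; row 3: entry 0 ≤ 0; row 4: 20/1 = 20. Minimum is 25/2 at row 2 (u2 leaves); pivot element 2.
Divide row 2 by 2; eliminate column x_4 from the other rows.
Row 3 update in column x_2: 3 − 0·(5/2) = 3.

3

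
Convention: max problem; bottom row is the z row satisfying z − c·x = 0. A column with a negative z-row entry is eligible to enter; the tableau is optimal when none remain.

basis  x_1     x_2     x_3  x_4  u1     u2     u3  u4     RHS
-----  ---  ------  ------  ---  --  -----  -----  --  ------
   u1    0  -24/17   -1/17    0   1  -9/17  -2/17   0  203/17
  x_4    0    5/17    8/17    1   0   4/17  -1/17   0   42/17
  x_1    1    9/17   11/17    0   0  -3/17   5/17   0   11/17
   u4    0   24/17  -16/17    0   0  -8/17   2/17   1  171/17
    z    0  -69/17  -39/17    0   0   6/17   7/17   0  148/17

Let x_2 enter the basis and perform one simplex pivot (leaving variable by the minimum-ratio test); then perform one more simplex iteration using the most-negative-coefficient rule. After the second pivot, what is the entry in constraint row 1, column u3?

0

Ratio test on column x_2 — row 1: entry -24/17 ≤ 0; row 2: (42/17)/(5/17) = 42/5; row 3: (11/17)/(9/17) = 11/9; row 4: (171/17)/(24/17) = 57/8. Minimum is 11/9 at row 3 (x_1 leaves); pivot element 9/17.
Divide row 3 by 9/17; eliminate column x_2 from the other rows.
Second iteration: most negative z-row entry is -1 in column u2, so u2 enters.
Ratio test on column u2 — row 1: entry -1 ≤ 0; row 2: (19/9)/(1/3) = 19/3; row 3: entry -1/3 ≤ 0; row 4: entry 0 ≤ 0. Minimum is 19/3 at row 2 (x_4 leaves); pivot element 1/3.
Divide row 2 by 1/3; eliminate column u2 from the other rows.
After both pivots, the entry at constraint row 1, column u3 is 0.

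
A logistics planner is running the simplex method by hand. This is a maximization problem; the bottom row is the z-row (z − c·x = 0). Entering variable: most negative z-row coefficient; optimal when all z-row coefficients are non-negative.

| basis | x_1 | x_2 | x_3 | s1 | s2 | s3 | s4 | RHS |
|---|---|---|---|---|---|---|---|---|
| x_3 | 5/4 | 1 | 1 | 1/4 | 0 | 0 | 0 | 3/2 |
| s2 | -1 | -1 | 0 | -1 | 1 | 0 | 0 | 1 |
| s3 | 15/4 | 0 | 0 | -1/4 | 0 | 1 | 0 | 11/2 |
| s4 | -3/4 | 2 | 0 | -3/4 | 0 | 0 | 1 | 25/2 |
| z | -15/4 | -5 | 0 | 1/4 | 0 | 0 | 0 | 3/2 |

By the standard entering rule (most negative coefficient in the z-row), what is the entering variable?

Negative z-row entries: x_1: -15/4, x_2: -5.
The most negative is -5 in column x_2, so x_2 enters.

x_2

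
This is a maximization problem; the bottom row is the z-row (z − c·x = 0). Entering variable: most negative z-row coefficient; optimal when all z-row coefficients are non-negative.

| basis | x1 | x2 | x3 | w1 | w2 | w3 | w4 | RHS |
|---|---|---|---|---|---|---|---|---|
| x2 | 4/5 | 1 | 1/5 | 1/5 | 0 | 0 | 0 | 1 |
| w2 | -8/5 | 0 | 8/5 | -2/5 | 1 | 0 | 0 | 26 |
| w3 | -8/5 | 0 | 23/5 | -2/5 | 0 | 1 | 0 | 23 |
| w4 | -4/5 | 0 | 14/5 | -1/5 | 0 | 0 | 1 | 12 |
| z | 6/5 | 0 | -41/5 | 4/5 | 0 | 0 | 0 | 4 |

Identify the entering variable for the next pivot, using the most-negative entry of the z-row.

Negative z-row entries: x3: -41/5.
The most negative is -41/5 in column x3, so x3 enters.

x3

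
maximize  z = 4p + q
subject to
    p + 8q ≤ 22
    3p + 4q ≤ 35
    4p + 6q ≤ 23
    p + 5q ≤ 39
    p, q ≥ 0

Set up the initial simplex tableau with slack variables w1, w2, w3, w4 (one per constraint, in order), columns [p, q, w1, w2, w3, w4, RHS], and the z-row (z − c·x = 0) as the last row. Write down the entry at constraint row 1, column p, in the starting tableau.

1

Constraint 1 has coefficient 1 on p.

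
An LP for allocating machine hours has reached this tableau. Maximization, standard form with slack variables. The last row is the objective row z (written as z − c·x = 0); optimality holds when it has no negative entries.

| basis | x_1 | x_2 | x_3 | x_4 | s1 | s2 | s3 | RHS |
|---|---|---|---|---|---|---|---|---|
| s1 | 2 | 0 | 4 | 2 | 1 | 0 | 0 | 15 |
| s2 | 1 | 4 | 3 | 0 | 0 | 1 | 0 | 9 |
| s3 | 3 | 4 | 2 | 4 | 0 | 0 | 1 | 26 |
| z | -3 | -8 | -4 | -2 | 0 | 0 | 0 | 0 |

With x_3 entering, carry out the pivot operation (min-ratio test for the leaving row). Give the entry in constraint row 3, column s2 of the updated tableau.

-2/3

Ratio test on column x_3 — row 1: 15/4 = 15/4; row 2: 9/3 = 3; row 3: 26/2 = 13. Minimum is 3 at row 2 (s2 leaves); pivot element 3.
Divide row 2 by 3; eliminate column x_3 from the other rows.
Row 3 update in column s2: 0 − 2·(1/3) = -2/3.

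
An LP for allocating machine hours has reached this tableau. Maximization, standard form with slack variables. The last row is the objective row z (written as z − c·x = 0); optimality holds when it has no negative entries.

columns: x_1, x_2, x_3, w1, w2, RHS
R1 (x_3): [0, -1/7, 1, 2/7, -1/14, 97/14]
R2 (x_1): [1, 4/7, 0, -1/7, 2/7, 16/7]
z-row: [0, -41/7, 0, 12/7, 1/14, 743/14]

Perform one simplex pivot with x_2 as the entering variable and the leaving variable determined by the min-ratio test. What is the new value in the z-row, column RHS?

153/2

Ratio test on column x_2 — row 1: entry -1/7 ≤ 0; row 2: (16/7)/(4/7) = 4. Minimum is 4 at row 2 (x_1 leaves); pivot element 4/7.
Divide row 2 by 4/7; eliminate column x_2 from the other rows.
z-row update in column RHS: 743/14 − (-41/7)·4 = 153/2.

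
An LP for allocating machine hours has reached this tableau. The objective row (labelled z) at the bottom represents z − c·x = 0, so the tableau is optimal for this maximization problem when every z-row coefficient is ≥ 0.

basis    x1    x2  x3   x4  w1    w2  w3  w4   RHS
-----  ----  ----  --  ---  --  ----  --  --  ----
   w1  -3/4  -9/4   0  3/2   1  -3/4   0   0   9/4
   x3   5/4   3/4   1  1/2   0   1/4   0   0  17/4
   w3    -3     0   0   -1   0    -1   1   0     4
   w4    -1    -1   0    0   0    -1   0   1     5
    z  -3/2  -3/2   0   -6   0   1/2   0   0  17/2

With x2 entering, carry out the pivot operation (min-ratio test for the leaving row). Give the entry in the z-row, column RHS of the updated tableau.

Ratio test on column x2 — row 1: entry -9/4 ≤ 0; row 2: (17/4)/(3/4) = 17/3; row 3: entry 0 ≤ 0; row 4: entry -1 ≤ 0. Minimum is 17/3 at row 2 (x3 leaves); pivot element 3/4.
Divide row 2 by 3/4; eliminate column x2 from the other rows.
z-row update in column RHS: 17/2 − (-3/2)·(17/3) = 17.

17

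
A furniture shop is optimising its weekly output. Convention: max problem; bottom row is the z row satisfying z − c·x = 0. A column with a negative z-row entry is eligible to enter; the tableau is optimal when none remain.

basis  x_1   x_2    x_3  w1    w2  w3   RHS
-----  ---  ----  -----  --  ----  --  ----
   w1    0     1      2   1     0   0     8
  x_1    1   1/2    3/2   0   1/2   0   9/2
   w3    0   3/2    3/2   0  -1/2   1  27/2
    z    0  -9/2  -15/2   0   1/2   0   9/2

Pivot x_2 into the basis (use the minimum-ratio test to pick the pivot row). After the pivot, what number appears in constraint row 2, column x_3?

Ratio test on column x_2 — row 1: 8/1 = 8; row 2: (9/2)/(1/2) = 9; row 3: (27/2)/(3/2) = 9. Minimum is 8 at row 1 (w1 leaves); pivot element 1.
Divide row 1 by 1; eliminate column x_2 from the other rows.
Row 2 update in column x_3: 3/2 − (1/2)·2 = 1/2.

1/2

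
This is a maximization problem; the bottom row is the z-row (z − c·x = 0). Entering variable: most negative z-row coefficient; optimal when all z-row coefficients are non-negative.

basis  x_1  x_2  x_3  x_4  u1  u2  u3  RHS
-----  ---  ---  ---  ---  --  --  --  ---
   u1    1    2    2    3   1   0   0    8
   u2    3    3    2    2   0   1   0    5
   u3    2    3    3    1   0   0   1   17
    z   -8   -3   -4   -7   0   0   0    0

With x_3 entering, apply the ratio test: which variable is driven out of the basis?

Column x_3 entries and ratios — u1: 8/2 = 4; u2: 5/2 = 5/2; u3: 17/3 = 17/3.
Smallest ratio is 5/2 in the row of u2, so u2 leaves.

u2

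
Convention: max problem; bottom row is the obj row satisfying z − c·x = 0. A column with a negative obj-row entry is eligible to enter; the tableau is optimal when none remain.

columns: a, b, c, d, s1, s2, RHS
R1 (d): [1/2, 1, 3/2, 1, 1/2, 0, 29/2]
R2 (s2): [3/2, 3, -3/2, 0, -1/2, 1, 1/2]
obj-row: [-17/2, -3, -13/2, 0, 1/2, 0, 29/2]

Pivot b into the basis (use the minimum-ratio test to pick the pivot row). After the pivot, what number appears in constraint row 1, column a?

Ratio test on column b — row 1: (29/2)/1 = 29/2; row 2: (1/2)/3 = 1/6. Minimum is 1/6 at row 2 (s2 leaves); pivot element 3.
Divide row 2 by 3; eliminate column b from the other rows.
Row 1 update in column a: 1/2 − 1·(1/2) = 0.

0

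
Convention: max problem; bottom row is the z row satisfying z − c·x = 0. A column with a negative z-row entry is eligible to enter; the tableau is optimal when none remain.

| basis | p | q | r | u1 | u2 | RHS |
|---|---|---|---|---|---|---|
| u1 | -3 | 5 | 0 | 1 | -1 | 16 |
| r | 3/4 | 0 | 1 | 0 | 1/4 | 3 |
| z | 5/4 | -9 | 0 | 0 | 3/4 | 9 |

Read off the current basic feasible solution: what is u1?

16

u1 is basic (row 1); its value is the RHS of that row, 16.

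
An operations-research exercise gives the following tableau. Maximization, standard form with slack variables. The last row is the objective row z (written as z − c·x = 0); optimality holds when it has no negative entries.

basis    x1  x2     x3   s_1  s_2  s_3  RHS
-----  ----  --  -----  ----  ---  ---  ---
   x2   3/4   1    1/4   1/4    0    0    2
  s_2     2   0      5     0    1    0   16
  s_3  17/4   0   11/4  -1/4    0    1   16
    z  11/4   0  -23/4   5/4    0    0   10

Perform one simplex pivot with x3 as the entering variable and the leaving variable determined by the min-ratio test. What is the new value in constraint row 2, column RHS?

16/5

Ratio test on column x3 — row 1: 2/(1/4) = 8; row 2: 16/5 = 16/5; row 3: 16/(11/4) = 64/11. Minimum is 16/5 at row 2 (s_2 leaves); pivot element 5.
Divide row 2 by 5; eliminate column x3 from the other rows.
In the new row 2, the RHS entry is the old entry divided by the pivot: 16/5 = 16/5.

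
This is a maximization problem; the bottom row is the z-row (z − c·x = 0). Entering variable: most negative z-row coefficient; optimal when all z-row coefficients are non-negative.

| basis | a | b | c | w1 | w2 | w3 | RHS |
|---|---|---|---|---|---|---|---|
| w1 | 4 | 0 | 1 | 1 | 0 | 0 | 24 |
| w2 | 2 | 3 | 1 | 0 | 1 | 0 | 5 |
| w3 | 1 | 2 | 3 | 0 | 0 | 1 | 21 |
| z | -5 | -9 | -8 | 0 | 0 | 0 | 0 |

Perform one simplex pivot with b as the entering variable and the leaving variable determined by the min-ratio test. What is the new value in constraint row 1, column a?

Ratio test on column b — row 1: entry 0 ≤ 0; row 2: 5/3 = 5/3; row 3: 21/2 = 21/2. Minimum is 5/3 at row 2 (w2 leaves); pivot element 3.
Divide row 2 by 3; eliminate column b from the other rows.
Row 1 update in column a: 4 − 0·(2/3) = 4.

4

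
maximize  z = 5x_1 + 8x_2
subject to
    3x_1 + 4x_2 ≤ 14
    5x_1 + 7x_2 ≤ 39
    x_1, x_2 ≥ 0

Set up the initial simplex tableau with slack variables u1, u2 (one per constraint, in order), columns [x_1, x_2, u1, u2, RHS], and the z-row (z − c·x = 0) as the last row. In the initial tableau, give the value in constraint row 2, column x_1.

5

Constraint 2 has coefficient 5 on x_1.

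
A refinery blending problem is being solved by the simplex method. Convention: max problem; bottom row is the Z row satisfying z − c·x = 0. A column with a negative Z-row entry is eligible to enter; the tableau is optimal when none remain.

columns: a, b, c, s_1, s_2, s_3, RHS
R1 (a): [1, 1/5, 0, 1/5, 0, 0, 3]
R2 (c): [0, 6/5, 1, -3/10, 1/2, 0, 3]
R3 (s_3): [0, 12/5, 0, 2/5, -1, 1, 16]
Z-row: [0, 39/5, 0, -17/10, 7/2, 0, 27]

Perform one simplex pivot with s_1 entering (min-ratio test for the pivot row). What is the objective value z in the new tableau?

105/2

Ratio test on column s_1 — row 1: 3/(1/5) = 15; row 2: entry -3/10 ≤ 0; row 3: 16/(2/5) = 40. Minimum is 15 at row 1 (a leaves); pivot element 1/5.
Pivot on row 1; the Z-row RHS becomes 27 − (-17/10)·15 = 105/2.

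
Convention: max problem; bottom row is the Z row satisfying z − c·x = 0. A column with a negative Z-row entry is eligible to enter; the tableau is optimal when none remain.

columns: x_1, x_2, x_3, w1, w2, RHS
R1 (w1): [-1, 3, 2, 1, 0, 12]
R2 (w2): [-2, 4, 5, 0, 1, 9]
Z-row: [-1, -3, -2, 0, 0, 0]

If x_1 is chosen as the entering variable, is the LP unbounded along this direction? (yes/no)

yes

Every constraint-row entry in column x_1 is ≤ 0, so increasing x_1 is unbounded.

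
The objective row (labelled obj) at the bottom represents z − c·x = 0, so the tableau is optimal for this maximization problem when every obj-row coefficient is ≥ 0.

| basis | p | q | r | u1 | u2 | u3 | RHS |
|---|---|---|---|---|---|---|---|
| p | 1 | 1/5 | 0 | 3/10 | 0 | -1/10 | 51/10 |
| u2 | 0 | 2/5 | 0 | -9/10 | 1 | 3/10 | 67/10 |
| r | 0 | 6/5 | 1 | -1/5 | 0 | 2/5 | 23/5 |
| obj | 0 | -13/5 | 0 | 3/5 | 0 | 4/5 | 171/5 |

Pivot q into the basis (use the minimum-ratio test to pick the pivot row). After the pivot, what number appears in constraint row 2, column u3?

1/6

Ratio test on column q — row 1: (51/10)/(1/5) = 51/2; row 2: (67/10)/(2/5) = 67/4; row 3: (23/5)/(6/5) = 23/6. Minimum is 23/6 at row 3 (r leaves); pivot element 6/5.
Divide row 3 by 6/5; eliminate column q from the other rows.
Row 2 update in column u3: 3/10 − (2/5)·(1/3) = 1/6.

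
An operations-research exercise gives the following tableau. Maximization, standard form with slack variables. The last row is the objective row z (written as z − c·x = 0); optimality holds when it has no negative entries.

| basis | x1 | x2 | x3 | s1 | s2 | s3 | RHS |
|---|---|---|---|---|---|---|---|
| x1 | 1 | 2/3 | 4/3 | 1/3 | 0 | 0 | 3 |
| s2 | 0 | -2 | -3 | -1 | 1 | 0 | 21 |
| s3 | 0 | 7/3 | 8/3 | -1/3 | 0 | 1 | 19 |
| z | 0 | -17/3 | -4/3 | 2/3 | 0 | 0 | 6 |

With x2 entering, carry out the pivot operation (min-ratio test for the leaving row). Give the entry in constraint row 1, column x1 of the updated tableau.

3/2

Ratio test on column x2 — row 1: 3/(2/3) = 9/2; row 2: entry -2 ≤ 0; row 3: 19/(7/3) = 57/7. Minimum is 9/2 at row 1 (x1 leaves); pivot element 2/3.
Divide row 1 by 2/3; eliminate column x2 from the other rows.
In the new row 1, the x1 entry is the old entry divided by the pivot: 1/(2/3) = 3/2.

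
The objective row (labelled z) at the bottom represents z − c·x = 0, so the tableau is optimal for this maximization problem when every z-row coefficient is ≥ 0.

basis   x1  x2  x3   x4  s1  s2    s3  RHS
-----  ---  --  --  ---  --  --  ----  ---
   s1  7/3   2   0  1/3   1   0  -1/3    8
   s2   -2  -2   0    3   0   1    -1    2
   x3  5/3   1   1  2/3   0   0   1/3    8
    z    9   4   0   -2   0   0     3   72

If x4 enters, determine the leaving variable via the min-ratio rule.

s2

Column x4 entries and ratios — s1: 8/(1/3) = 24; s2: 2/3 = 2/3; x3: 8/(2/3) = 12.
Smallest ratio is 2/3 in the row of s2, so s2 leaves.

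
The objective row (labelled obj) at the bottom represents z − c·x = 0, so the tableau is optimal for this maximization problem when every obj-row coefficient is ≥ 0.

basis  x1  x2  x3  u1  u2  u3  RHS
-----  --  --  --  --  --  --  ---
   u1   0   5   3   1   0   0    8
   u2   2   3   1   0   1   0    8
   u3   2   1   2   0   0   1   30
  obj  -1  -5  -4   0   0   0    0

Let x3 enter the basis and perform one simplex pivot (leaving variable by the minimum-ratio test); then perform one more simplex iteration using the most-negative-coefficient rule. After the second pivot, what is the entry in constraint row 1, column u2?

0

Ratio test on column x3 — row 1: 8/3 = 8/3; row 2: 8/1 = 8; row 3: 30/2 = 15. Minimum is 8/3 at row 1 (u1 leaves); pivot element 3.
Divide row 1 by 3; eliminate column x3 from the other rows.
Second iteration: most negative obj-row entry is -1 in column x1, so x1 enters.
Ratio test on column x1 — row 1: entry 0 ≤ 0; row 2: (16/3)/2 = 8/3; row 3: (74/3)/2 = 37/3. Minimum is 8/3 at row 2 (u2 leaves); pivot element 2.
Divide row 2 by 2; eliminate column x1 from the other rows.
After both pivots, the entry at constraint row 1, column u2 is 0.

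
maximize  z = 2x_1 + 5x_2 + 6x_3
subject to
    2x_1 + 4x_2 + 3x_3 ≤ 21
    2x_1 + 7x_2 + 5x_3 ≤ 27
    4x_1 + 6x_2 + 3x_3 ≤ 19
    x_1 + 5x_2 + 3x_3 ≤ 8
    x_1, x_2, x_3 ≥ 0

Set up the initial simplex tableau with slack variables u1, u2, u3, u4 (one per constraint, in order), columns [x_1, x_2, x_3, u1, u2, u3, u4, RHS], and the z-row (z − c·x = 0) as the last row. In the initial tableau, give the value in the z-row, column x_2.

-5

The z-row carries the negated objective coefficients: the x_2 entry is -5.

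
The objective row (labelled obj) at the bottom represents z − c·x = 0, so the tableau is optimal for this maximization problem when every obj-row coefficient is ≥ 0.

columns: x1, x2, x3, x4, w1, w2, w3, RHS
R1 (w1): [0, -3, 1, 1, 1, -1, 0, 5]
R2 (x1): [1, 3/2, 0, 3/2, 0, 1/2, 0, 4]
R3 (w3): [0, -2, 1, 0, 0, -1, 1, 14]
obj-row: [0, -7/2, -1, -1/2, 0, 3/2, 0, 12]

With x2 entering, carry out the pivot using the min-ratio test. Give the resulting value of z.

Ratio test on column x2 — row 1: entry -3 ≤ 0; row 2: 4/(3/2) = 8/3; row 3: entry -2 ≤ 0. Minimum is 8/3 at row 2 (x1 leaves); pivot element 3/2.
Pivot on row 2; the obj-row RHS becomes 12 − (-7/2)·(8/3) = 64/3.

64/3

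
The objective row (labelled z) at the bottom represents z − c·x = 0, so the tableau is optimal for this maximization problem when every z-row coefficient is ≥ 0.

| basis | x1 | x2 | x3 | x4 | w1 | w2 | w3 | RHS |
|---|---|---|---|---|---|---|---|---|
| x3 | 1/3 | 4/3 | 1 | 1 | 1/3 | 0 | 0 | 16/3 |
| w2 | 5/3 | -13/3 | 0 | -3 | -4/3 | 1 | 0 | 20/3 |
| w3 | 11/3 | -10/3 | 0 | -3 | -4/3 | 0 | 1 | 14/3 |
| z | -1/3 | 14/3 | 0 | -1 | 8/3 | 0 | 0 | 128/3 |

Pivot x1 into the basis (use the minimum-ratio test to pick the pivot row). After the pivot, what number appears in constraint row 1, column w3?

-1/11

Ratio test on column x1 — row 1: (16/3)/(1/3) = 16; row 2: (20/3)/(5/3) = 4; row 3: (14/3)/(11/3) = 14/11. Minimum is 14/11 at row 3 (w3 leaves); pivot element 11/3.
Divide row 3 by 11/3; eliminate column x1 from the other rows.
Row 1 update in column w3: 0 − (1/3)·(3/11) = -1/11.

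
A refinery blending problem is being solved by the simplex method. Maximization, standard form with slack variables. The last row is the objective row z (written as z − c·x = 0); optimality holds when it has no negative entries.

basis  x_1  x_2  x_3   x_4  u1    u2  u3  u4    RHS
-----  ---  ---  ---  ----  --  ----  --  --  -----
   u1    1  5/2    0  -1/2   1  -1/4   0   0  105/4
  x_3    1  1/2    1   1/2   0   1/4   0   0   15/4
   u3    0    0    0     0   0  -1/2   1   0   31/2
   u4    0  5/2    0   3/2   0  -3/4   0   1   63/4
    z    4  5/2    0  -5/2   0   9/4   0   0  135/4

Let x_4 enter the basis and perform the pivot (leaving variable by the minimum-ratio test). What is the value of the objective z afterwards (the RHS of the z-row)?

Ratio test on column x_4 — row 1: entry -1/2 ≤ 0; row 2: (15/4)/(1/2) = 15/2; row 3: entry 0 ≤ 0; row 4: (63/4)/(3/2) = 21/2. Minimum is 15/2 at row 2 (x_3 leaves); pivot element 1/2.
Pivot on row 2; the z-row RHS becomes 135/4 − (-5/2)·(15/2) = 105/2.

105/2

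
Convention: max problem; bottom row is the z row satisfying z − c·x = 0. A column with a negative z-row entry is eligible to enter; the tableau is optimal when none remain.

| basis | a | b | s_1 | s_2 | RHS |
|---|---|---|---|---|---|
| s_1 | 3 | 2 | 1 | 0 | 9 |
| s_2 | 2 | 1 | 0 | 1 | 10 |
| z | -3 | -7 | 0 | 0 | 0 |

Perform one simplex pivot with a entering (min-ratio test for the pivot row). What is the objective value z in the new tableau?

Ratio test on column a — row 1: 9/3 = 3; row 2: 10/2 = 5. Minimum is 3 at row 1 (s_1 leaves); pivot element 3.
Pivot on row 1; the z-row RHS becomes 0 − (-3)·3 = 9.

9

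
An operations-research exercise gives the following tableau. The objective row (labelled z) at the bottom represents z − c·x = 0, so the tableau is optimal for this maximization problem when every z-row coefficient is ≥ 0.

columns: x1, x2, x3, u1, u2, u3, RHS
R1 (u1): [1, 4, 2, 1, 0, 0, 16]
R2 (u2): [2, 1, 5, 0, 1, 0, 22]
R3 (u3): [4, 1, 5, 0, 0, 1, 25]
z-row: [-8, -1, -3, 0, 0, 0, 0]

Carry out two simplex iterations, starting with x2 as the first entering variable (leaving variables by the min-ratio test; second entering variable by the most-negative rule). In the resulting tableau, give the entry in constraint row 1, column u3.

Ratio test on column x2 — row 1: 16/4 = 4; row 2: 22/1 = 22; row 3: 25/1 = 25. Minimum is 4 at row 1 (u1 leaves); pivot element 4.
Divide row 1 by 4; eliminate column x2 from the other rows.
Second iteration: most negative z-row entry is -31/4 in column x1, so x1 enters.
Ratio test on column x1 — row 1: 4/(1/4) = 16; row 2: 18/(7/4) = 72/7; row 3: 21/(15/4) = 28/5. Minimum is 28/5 at row 3 (u3 leaves); pivot element 15/4.
Divide row 3 by 15/4; eliminate column x1 from the other rows.
After both pivots, the entry at constraint row 1, column u3 is -1/15.

-1/15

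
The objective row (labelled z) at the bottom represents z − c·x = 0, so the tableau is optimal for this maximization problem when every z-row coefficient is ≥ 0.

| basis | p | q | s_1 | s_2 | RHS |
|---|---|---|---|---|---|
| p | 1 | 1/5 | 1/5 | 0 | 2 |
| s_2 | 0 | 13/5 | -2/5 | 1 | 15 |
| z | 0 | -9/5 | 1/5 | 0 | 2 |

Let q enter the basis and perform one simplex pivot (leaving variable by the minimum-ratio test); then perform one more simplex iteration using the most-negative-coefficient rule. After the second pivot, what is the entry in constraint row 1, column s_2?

-1/3

Ratio test on column q — row 1: 2/(1/5) = 10; row 2: 15/(13/5) = 75/13. Minimum is 75/13 at row 2 (s_2 leaves); pivot element 13/5.
Divide row 2 by 13/5; eliminate column q from the other rows.
Second iteration: most negative z-row entry is -1/13 in column s_1, so s_1 enters.
Ratio test on column s_1 — row 1: (11/13)/(3/13) = 11/3; row 2: entry -2/13 ≤ 0. Minimum is 11/3 at row 1 (p leaves); pivot element 3/13.
Divide row 1 by 3/13; eliminate column s_1 from the other rows.
After both pivots, the entry at constraint row 1, column s_2 is -1/3.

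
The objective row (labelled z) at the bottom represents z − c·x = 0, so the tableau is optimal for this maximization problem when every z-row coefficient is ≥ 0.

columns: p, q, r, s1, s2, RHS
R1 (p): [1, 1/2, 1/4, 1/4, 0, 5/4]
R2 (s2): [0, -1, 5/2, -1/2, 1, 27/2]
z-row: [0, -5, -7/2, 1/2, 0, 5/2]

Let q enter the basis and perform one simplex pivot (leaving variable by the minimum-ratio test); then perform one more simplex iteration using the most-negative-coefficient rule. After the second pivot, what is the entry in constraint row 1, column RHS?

5

Ratio test on column q — row 1: (5/4)/(1/2) = 5/2; row 2: entry -1 ≤ 0. Minimum is 5/2 at row 1 (p leaves); pivot element 1/2.
Divide row 1 by 1/2; eliminate column q from the other rows.
Second iteration: most negative z-row entry is -1 in column r, so r enters.
Ratio test on column r — row 1: (5/2)/(1/2) = 5; row 2: 16/3 = 16/3. Minimum is 5 at row 1 (q leaves); pivot element 1/2.
Divide row 1 by 1/2; eliminate column r from the other rows.
After both pivots, the entry at constraint row 1, column RHS is 5.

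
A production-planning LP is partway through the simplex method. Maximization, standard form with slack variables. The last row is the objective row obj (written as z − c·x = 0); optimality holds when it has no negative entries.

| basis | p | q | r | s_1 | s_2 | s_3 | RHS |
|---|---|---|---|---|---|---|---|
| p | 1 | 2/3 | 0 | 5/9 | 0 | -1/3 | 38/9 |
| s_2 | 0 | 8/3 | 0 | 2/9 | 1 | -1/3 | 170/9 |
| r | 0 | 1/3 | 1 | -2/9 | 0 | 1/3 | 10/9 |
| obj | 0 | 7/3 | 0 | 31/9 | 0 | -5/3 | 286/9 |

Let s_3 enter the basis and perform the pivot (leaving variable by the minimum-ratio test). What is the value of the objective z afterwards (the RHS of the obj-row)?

Ratio test on column s_3 — row 1: entry -1/3 ≤ 0; row 2: entry -1/3 ≤ 0; row 3: (10/9)/(1/3) = 10/3. Minimum is 10/3 at row 3 (r leaves); pivot element 1/3.
Pivot on row 3; the obj-row RHS becomes 286/9 − (-5/3)·(10/3) = 112/3.

112/3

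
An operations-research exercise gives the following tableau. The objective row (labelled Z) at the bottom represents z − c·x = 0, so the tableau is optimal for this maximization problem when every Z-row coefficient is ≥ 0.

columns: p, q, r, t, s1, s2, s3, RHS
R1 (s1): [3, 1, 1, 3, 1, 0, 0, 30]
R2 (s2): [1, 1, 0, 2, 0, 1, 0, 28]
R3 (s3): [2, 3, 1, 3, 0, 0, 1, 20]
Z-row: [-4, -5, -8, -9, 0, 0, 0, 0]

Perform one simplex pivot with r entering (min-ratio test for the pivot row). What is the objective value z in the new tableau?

Ratio test on column r — row 1: 30/1 = 30; row 2: entry 0 ≤ 0; row 3: 20/1 = 20. Minimum is 20 at row 3 (s3 leaves); pivot element 1.
Pivot on row 3; the Z-row RHS becomes 0 − (-8)·20 = 160.

160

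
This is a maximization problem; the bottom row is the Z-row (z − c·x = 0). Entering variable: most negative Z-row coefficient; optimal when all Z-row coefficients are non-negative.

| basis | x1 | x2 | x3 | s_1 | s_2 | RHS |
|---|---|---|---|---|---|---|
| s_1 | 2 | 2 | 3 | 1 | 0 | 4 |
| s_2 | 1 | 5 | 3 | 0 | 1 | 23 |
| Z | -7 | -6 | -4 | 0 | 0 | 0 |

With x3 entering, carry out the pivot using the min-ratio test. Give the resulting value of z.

16/3

Ratio test on column x3 — row 1: 4/3 = 4/3; row 2: 23/3 = 23/3. Minimum is 4/3 at row 1 (s_1 leaves); pivot element 3.
Pivot on row 1; the Z-row RHS becomes 0 − (-4)·(4/3) = 16/3.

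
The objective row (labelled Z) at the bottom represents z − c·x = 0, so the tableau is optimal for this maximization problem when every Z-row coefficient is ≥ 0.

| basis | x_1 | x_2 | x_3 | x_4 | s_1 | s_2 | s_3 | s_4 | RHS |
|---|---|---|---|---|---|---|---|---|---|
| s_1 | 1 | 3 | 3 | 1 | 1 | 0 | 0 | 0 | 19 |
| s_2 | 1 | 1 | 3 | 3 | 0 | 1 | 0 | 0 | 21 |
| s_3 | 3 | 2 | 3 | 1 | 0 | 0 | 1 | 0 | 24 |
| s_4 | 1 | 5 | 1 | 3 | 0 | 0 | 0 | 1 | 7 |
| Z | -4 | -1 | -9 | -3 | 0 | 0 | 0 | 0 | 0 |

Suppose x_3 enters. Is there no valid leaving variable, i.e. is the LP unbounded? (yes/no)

no

Column x_3 has positive entries in row(s) 1, 2, 3, 4, so the ratio test bounds it — not unbounded.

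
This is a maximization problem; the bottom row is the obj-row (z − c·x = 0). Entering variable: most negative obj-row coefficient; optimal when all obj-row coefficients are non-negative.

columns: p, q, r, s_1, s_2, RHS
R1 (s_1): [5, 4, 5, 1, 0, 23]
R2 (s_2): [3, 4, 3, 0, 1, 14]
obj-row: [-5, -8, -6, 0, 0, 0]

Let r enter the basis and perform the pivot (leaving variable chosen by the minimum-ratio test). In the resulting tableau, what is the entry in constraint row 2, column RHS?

Ratio test on column r — row 1: 23/5 = 23/5; row 2: 14/3 = 14/3. Minimum is 23/5 at row 1 (s_1 leaves); pivot element 5.
Divide row 1 by 5; eliminate column r from the other rows.
Row 2 update in column RHS: 14 − 3·(23/5) = 1/5.

1/5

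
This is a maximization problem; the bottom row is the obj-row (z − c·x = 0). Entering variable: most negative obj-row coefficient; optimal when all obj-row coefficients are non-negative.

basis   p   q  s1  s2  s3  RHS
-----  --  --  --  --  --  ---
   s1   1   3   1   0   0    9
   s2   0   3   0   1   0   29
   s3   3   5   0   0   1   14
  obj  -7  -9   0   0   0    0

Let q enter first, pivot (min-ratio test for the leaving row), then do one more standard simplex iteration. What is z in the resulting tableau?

98/3

Ratio test on column q — row 1: 9/3 = 3; row 2: 29/3 = 29/3; row 3: 14/5 = 14/5. Minimum is 14/5 at row 3 (s3 leaves); pivot element 5.
Pivot on row 3; the obj-row RHS becomes 0 − (-9)·(14/5) = 126/5.
Next entering variable (most negative obj-row entry -8/5): p.
Ratio test on column p — row 1: entry -4/5 ≤ 0; row 2: entry -9/5 ≤ 0; row 3: (14/5)/(3/5) = 14/3. Minimum is 14/3 at row 3 (q leaves); pivot element 3/5.
After the second pivot the obj-row RHS is 126/5 − (-8/5)·(14/3) = 98/3.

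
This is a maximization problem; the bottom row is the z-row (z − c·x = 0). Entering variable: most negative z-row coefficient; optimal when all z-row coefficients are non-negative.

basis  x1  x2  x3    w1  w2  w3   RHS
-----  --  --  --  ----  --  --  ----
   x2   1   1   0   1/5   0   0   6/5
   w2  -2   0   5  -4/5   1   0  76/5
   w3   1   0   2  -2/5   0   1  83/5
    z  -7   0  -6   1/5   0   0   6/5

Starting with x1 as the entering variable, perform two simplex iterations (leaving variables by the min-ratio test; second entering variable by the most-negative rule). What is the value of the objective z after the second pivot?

768/25

Ratio test on column x1 — row 1: (6/5)/1 = 6/5; row 2: entry -2 ≤ 0; row 3: (83/5)/1 = 83/5. Minimum is 6/5 at row 1 (x2 leaves); pivot element 1.
Pivot on row 1; the z-row RHS becomes 6/5 − (-7)·(6/5) = 48/5.
Next entering variable (most negative z-row entry -6): x3.
Ratio test on column x3 — row 1: entry 0 ≤ 0; row 2: (88/5)/5 = 88/25; row 3: (77/5)/2 = 77/10. Minimum is 88/25 at row 2 (w2 leaves); pivot element 5.
After the second pivot the z-row RHS is 48/5 − (-6)·(88/25) = 768/25.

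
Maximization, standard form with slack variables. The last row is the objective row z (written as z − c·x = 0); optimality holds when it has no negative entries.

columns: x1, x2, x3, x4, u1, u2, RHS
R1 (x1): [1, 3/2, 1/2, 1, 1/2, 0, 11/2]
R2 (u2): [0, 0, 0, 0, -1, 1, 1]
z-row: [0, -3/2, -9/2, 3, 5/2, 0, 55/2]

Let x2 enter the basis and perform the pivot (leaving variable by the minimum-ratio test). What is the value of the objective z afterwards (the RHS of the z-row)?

Ratio test on column x2 — row 1: (11/2)/(3/2) = 11/3; row 2: entry 0 ≤ 0. Minimum is 11/3 at row 1 (x1 leaves); pivot element 3/2.
Pivot on row 1; the z-row RHS becomes 55/2 − (-3/2)·(11/3) = 33.

33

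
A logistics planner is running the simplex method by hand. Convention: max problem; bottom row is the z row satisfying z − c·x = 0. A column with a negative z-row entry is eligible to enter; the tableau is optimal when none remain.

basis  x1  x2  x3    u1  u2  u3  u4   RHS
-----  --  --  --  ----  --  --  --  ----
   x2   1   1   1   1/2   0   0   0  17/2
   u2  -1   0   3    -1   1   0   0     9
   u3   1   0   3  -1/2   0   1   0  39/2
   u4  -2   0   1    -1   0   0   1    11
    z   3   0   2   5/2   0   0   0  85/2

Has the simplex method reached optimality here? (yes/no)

yes

Every z-row coefficient is ≥ 0, so the tableau is optimal.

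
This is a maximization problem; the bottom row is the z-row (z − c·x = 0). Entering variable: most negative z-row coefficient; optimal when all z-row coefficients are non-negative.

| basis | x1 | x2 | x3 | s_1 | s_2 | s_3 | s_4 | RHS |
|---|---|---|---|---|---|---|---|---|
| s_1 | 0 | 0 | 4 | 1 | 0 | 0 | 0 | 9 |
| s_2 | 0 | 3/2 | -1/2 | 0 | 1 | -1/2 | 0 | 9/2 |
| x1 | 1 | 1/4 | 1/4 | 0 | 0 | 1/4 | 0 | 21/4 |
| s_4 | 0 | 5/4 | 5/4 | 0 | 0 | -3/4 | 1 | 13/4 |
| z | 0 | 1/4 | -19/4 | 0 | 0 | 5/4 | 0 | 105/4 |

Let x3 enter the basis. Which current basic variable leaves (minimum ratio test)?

s_1

Column x3 entries and ratios — s_1: 9/4 = 9/4; s_2: -1/2 ≤ 0, skip; x1: (21/4)/(1/4) = 21; s_4: (13/4)/(5/4) = 13/5.
Smallest ratio is 9/4 in the row of s_1, so s_1 leaves.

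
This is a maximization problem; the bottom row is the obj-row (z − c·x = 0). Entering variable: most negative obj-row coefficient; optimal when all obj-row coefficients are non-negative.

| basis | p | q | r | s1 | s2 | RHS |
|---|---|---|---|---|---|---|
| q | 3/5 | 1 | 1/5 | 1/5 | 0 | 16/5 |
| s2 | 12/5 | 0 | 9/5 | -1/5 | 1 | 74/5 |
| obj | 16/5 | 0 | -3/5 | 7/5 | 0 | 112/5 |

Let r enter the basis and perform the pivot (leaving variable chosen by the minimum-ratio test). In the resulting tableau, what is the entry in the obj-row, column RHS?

Ratio test on column r — row 1: (16/5)/(1/5) = 16; row 2: (74/5)/(9/5) = 74/9. Minimum is 74/9 at row 2 (s2 leaves); pivot element 9/5.
Divide row 2 by 9/5; eliminate column r from the other rows.
obj-row update in column RHS: 112/5 − (-3/5)·(74/9) = 82/3.

82/3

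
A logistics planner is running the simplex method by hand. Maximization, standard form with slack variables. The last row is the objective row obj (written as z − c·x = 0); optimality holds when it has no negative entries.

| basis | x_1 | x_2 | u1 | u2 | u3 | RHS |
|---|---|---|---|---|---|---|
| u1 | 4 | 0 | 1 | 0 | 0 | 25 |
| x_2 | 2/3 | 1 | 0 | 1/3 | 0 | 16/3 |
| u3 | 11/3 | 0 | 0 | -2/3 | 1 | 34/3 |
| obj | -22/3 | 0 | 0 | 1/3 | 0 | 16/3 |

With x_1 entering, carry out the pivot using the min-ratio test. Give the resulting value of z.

28

Ratio test on column x_1 — row 1: 25/4 = 25/4; row 2: (16/3)/(2/3) = 8; row 3: (34/3)/(11/3) = 34/11. Minimum is 34/11 at row 3 (u3 leaves); pivot element 11/3.
Pivot on row 3; the obj-row RHS becomes 16/3 − (-22/3)·(34/11) = 28.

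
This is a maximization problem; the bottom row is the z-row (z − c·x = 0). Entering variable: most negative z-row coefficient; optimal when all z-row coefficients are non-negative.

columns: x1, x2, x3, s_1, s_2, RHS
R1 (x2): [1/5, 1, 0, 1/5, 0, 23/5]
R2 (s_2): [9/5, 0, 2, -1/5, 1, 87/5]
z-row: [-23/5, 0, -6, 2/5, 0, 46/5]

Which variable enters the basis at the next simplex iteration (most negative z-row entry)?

Negative z-row entries: x1: -23/5, x3: -6.
The most negative is -6 in column x3, so x3 enters.

x3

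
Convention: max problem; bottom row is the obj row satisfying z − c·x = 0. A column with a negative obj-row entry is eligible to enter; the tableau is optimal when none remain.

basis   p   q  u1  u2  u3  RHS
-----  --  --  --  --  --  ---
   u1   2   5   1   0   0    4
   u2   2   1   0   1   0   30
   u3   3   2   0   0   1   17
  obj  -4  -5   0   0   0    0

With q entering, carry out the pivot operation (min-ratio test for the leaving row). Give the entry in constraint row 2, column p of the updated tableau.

Ratio test on column q — row 1: 4/5 = 4/5; row 2: 30/1 = 30; row 3: 17/2 = 17/2. Minimum is 4/5 at row 1 (u1 leaves); pivot element 5.
Divide row 1 by 5; eliminate column q from the other rows.
Row 2 update in column p: 2 − 1·(2/5) = 8/5.

8/5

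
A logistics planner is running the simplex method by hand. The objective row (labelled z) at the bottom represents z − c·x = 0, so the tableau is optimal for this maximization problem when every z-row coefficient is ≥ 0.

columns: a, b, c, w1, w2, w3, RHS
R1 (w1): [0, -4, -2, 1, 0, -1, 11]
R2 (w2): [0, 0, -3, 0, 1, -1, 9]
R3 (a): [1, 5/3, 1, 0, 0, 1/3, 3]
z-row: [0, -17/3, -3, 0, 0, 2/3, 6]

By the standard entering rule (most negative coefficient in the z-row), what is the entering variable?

Negative z-row entries: b: -17/3, c: -3.
The most negative is -17/3 in column b, so b enters.

b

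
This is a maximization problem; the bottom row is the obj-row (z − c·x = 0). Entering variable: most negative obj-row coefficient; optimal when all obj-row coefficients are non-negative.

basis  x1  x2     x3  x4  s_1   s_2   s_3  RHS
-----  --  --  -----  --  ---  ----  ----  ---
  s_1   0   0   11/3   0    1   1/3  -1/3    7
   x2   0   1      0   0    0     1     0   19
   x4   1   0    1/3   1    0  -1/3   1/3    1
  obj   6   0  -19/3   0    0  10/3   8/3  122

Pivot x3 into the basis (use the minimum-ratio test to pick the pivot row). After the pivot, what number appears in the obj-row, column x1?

6

Ratio test on column x3 — row 1: 7/(11/3) = 21/11; row 2: entry 0 ≤ 0; row 3: 1/(1/3) = 3. Minimum is 21/11 at row 1 (s_1 leaves); pivot element 11/3.
Divide row 1 by 11/3; eliminate column x3 from the other rows.
obj-row update in column x1: 6 − (-19/3)·0 = 6.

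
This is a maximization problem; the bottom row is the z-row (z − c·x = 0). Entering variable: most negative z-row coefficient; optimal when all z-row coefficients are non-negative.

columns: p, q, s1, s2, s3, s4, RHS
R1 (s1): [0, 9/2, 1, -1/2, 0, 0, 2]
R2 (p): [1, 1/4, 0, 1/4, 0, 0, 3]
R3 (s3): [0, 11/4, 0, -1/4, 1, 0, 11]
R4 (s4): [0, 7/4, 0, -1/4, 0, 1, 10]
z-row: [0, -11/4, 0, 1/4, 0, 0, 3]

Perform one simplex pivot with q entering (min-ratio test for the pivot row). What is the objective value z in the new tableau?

Ratio test on column q — row 1: 2/(9/2) = 4/9; row 2: 3/(1/4) = 12; row 3: 11/(11/4) = 4; row 4: 10/(7/4) = 40/7. Minimum is 4/9 at row 1 (s1 leaves); pivot element 9/2.
Pivot on row 1; the z-row RHS becomes 3 − (-11/4)·(4/9) = 38/9.

38/9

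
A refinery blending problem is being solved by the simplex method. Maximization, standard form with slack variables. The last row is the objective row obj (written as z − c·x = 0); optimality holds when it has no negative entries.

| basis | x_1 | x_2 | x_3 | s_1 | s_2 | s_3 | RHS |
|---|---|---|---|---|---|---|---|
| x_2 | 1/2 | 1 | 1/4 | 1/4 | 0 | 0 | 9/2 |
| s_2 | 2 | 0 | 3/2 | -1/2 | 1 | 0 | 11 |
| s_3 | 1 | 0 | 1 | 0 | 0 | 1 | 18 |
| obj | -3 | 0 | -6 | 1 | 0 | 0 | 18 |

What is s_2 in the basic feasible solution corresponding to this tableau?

11

s_2 is basic (row 2); its value is the RHS of that row, 11.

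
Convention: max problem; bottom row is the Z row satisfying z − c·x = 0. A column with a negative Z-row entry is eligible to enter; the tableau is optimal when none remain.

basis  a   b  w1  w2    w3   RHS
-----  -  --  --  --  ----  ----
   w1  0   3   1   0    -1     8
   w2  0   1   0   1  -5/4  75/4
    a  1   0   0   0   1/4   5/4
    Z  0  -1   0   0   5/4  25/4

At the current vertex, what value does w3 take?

w3 is not in the basis, so in the current basic feasible solution w3 = 0.

0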